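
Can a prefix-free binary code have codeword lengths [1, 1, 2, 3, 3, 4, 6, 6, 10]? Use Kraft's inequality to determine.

Kraft inequality: Σ 2^(-l_i) ≤ 1 for prefix-free code
Calculating: 2^(-1) + 2^(-1) + 2^(-2) + 2^(-3) + 2^(-3) + 2^(-4) + 2^(-6) + 2^(-6) + 2^(-10)
= 0.5 + 0.5 + 0.25 + 0.125 + 0.125 + 0.0625 + 0.015625 + 0.015625 + 0.0009765625
= 1.5947
Since 1.5947 > 1, prefix-free code does not exist


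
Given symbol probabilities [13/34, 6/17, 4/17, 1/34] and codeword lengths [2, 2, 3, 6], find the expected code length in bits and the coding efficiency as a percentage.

Average length L = Σ p_i × l_i = 2.3529 bits
Entropy H = 1.7014 bits
Efficiency η = H/L × 100% = 72.31%


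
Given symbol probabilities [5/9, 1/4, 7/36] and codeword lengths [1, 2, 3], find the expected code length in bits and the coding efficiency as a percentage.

Average length L = Σ p_i × l_i = 1.6389 bits
Entropy H = 1.4305 bits
Efficiency η = H/L × 100% = 87.28%


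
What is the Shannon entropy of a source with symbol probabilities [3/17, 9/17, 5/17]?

H(X) = -Σ p(x) log₂ p(x)
  -3/17 × log₂(3/17) = 0.4416
  -9/17 × log₂(9/17) = 0.4858
  -5/17 × log₂(5/17) = 0.5193
H(X) = 1.4466 bits


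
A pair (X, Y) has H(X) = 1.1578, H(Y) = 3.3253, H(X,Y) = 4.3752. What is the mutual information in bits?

I(X;Y) = H(X) + H(Y) - H(X,Y)
I(X;Y) = 1.1578 + 3.3253 - 4.3752 = 0.1079 bits


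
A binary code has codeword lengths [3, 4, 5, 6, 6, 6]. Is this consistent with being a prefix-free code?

Kraft inequality: Σ 2^(-l_i) ≤ 1 for prefix-free code
Calculating: 2^(-3) + 2^(-4) + 2^(-5) + 2^(-6) + 2^(-6) + 2^(-6)
= 0.125 + 0.0625 + 0.03125 + 0.015625 + 0.015625 + 0.015625
= 0.2656
Since 0.2656 ≤ 1, prefix-free code exists


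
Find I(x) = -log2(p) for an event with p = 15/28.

Information content I(x) = -log₂(p(x))
I = -log₂(15/28) = -log₂(0.5357)
I = 0.9005 bits


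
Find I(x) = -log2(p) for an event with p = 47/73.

Information content I(x) = -log₂(p(x))
I = -log₂(47/73) = -log₂(0.6438)
I = 0.6352 bits


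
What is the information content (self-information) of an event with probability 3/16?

Information content I(x) = -log₂(p(x))
I = -log₂(3/16) = -log₂(0.1875)
I = 2.4150 bits


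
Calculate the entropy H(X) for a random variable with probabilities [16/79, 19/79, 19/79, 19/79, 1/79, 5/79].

H(X) = -Σ p(x) log₂ p(x)
  -16/79 × log₂(16/79) = 0.4666
  -19/79 × log₂(19/79) = 0.4944
  -19/79 × log₂(19/79) = 0.4944
  -19/79 × log₂(19/79) = 0.4944
  -1/79 × log₂(1/79) = 0.0798
  -5/79 × log₂(5/79) = 0.2520
H(X) = 2.2817 bits


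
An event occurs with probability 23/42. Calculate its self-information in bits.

Information content I(x) = -log₂(p(x))
I = -log₂(23/42) = -log₂(0.5476)
I = 0.8688 bits


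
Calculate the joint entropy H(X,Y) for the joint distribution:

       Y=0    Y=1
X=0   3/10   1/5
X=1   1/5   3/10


H(X,Y) = -Σ p(x,y) log₂ p(x,y)
  p(0,0)=3/10: -0.3000 × log₂(0.3000) = 0.5211
  p(0,1)=1/5: -0.2000 × log₂(0.2000) = 0.4644
  p(1,0)=1/5: -0.2000 × log₂(0.2000) = 0.4644
  p(1,1)=3/10: -0.3000 × log₂(0.3000) = 0.5211
H(X,Y) = 1.9710 bits


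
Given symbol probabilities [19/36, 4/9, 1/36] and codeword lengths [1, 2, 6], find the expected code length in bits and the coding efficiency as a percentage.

Average length L = Σ p_i × l_i = 1.5833 bits
Entropy H = 1.1502 bits
Efficiency η = H/L × 100% = 72.64%


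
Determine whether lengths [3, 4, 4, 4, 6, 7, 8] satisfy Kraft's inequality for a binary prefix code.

Kraft inequality: Σ 2^(-l_i) ≤ 1 for prefix-free code
Calculating: 2^(-3) + 2^(-4) + 2^(-4) + 2^(-4) + 2^(-6) + 2^(-7) + 2^(-8)
= 0.125 + 0.0625 + 0.0625 + 0.0625 + 0.015625 + 0.0078125 + 0.00390625
= 0.3398
Since 0.3398 ≤ 1, prefix-free code exists


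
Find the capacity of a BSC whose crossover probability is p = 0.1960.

For BSC with error probability p:
C = 1 - H(p) where H(p) is binary entropy
H(0.1960) = -0.1960 × log₂(0.1960) - 0.8040 × log₂(0.8040)
H(p) = 0.7139
C = 1 - 0.7139 = 0.2861 bits/use


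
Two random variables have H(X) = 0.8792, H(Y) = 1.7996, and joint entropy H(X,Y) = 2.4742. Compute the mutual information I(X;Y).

I(X;Y) = H(X) + H(Y) - H(X,Y)
I(X;Y) = 0.8792 + 1.7996 - 2.4742 = 0.2046 bits


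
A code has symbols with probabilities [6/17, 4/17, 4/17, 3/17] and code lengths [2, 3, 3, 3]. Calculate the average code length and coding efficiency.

Average length L = Σ p_i × l_i = 2.6471 bits
Entropy H = 1.9542 bits
Efficiency η = H/L × 100% = 73.83%


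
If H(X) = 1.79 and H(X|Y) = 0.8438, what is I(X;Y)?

I(X;Y) = H(X) - H(X|Y)
I(X;Y) = 1.79 - 0.8438 = 0.9462 bits


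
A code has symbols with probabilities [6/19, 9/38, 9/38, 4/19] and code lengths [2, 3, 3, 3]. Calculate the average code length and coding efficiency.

Average length L = Σ p_i × l_i = 2.6842 bits
Entropy H = 1.9827 bits
Efficiency η = H/L × 100% = 73.87%


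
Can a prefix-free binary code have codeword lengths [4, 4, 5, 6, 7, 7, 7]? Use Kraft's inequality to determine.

Kraft inequality: Σ 2^(-l_i) ≤ 1 for prefix-free code
Calculating: 2^(-4) + 2^(-4) + 2^(-5) + 2^(-6) + 2^(-7) + 2^(-7) + 2^(-7)
= 0.0625 + 0.0625 + 0.03125 + 0.015625 + 0.0078125 + 0.0078125 + 0.0078125
= 0.1953
Since 0.1953 ≤ 1, prefix-free code exists


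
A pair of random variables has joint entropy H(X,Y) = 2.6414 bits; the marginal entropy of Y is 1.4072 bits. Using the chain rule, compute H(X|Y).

Chain rule: H(X,Y) = H(X|Y) + H(Y)
H(X|Y) = H(X,Y) - H(Y) = 2.6414 - 1.4072 = 1.2342 bits


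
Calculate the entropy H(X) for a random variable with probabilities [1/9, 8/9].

H(X) = -Σ p(x) log₂ p(x)
  -1/9 × log₂(1/9) = 0.3522
  -8/9 × log₂(8/9) = 0.1510
H(X) = 0.5033 bits


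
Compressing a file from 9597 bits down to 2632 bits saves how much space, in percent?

Space savings = (1 - Compressed/Original) × 100%
= (1 - 2632/9597) × 100%
= 72.57%


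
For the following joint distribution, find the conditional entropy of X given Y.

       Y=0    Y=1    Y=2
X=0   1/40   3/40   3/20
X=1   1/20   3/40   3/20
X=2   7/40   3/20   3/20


H(X|Y) = Σ_y p(y) H(X|Y=y)
  p(Y=0) = 1/4, H(X|Y=0) = 1.1568
  p(Y=1) = 3/10, H(X|Y=1) = 1.5000
  p(Y=2) = 9/20, H(X|Y=2) = 1.5850
H(X|Y) = 0.2500×1.1568 + 0.3000×1.5000 + 0.4500×1.5850 = 1.4524 bits


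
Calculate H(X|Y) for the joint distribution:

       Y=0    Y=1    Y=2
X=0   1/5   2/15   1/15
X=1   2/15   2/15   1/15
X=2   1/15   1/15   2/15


H(X|Y) = Σ_y p(y) H(X|Y=y)
  p(Y=0) = 2/5, H(X|Y=0) = 1.4591
  p(Y=1) = 1/3, H(X|Y=1) = 1.5219
  p(Y=2) = 4/15, H(X|Y=2) = 1.5000
H(X|Y) = 0.4000×1.4591 + 0.3333×1.5219 + 0.2667×1.5000 = 1.4910 bits


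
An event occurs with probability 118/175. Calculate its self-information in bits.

Information content I(x) = -log₂(p(x))
I = -log₂(118/175) = -log₂(0.6743)
I = 0.5686 bits


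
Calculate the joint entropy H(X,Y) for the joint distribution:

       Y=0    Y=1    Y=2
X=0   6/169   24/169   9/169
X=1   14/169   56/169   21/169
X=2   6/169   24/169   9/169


H(X,Y) = -Σ p(x,y) log₂ p(x,y)
  p(0,0)=6/169: -0.0355 × log₂(0.0355) = 0.1710
  p(0,1)=24/169: -0.1420 × log₂(0.1420) = 0.3999
  p(0,2)=9/169: -0.0533 × log₂(0.0533) = 0.2253
  p(1,0)=14/169: -0.0828 × log₂(0.0828) = 0.2977
  p(1,1)=56/169: -0.3314 × log₂(0.3314) = 0.5280
  p(1,2)=21/169: -0.1243 × log₂(0.1243) = 0.3738
  p(2,0)=6/169: -0.0355 × log₂(0.0355) = 0.1710
  p(2,1)=24/169: -0.1420 × log₂(0.1420) = 0.3999
  p(2,2)=9/169: -0.0533 × log₂(0.0533) = 0.2253
H(X,Y) = 2.7919 bits


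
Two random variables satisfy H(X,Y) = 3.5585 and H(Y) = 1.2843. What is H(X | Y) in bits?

Chain rule: H(X,Y) = H(X|Y) + H(Y)
H(X|Y) = H(X,Y) - H(Y) = 3.5585 - 1.2843 = 2.2742 bits


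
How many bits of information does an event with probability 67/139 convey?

Information content I(x) = -log₂(p(x))
I = -log₂(67/139) = -log₂(0.4820)
I = 1.0529 bits


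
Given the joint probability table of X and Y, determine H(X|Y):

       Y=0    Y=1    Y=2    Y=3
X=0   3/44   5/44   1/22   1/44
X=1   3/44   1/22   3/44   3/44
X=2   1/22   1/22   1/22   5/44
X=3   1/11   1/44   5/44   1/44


H(X|Y) = Σ_y p(y) H(X|Y=y)
  p(Y=0) = 3/11, H(X|Y=0) = 1.9591
  p(Y=1) = 5/22, H(X|Y=1) = 1.7610
  p(Y=2) = 3/11, H(X|Y=2) = 1.8879
  p(Y=3) = 5/22, H(X|Y=3) = 1.6855
H(X|Y) = 0.2727×1.9591 + 0.2273×1.7610 + 0.2727×1.8879 + 0.2273×1.6855 = 1.8325 bits


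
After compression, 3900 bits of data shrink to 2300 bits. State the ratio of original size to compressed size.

Compression ratio = Original / Compressed
= 3900 / 2300 = 1.70:1


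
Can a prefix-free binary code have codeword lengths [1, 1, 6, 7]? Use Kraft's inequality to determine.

Kraft inequality: Σ 2^(-l_i) ≤ 1 for prefix-free code
Calculating: 2^(-1) + 2^(-1) + 2^(-6) + 2^(-7)
= 0.5 + 0.5 + 0.015625 + 0.0078125
= 1.0234
Since 1.0234 > 1, prefix-free code does not exist


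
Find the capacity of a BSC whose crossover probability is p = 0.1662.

For BSC with error probability p:
C = 1 - H(p) where H(p) is binary entropy
H(0.1662) = -0.1662 × log₂(0.1662) - 0.8338 × log₂(0.8338)
H(p) = 0.6489
C = 1 - 0.6489 = 0.3511 bits/use


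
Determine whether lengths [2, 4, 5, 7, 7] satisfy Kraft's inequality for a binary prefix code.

Kraft inequality: Σ 2^(-l_i) ≤ 1 for prefix-free code
Calculating: 2^(-2) + 2^(-4) + 2^(-5) + 2^(-7) + 2^(-7)
= 0.25 + 0.0625 + 0.03125 + 0.0078125 + 0.0078125
= 0.3594
Since 0.3594 ≤ 1, prefix-free code exists


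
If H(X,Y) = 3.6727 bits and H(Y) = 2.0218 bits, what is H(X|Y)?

Chain rule: H(X,Y) = H(X|Y) + H(Y)
H(X|Y) = H(X,Y) - H(Y) = 3.6727 - 2.0218 = 1.6509 bits


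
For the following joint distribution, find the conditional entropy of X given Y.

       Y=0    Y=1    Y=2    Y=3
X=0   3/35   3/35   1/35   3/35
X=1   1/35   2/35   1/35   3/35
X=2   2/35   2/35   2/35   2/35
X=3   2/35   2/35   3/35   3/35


H(X|Y) = Σ_y p(y) H(X|Y=y)
  p(Y=0) = 8/35, H(X|Y=0) = 1.9056
  p(Y=1) = 9/35, H(X|Y=1) = 1.9749
  p(Y=2) = 1/5, H(X|Y=2) = 1.8424
  p(Y=3) = 11/35, H(X|Y=3) = 1.9808
H(X|Y) = 0.2286×1.9056 + 0.2571×1.9749 + 0.2000×1.8424 + 0.3143×1.9808 = 1.9344 bits


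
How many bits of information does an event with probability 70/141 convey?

Information content I(x) = -log₂(p(x))
I = -log₂(70/141) = -log₂(0.4965)
I = 1.0103 bits


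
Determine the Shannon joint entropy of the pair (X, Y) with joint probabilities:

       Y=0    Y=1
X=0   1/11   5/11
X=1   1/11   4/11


H(X,Y) = -Σ p(x,y) log₂ p(x,y)
  p(0,0)=1/11: -0.0909 × log₂(0.0909) = 0.3145
  p(0,1)=5/11: -0.4545 × log₂(0.4545) = 0.5170
  p(1,0)=1/11: -0.0909 × log₂(0.0909) = 0.3145
  p(1,1)=4/11: -0.3636 × log₂(0.3636) = 0.5307
H(X,Y) = 1.6767 bits


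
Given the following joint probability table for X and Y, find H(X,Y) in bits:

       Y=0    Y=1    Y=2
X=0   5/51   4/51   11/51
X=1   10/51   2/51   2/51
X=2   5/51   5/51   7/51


H(X,Y) = -Σ p(x,y) log₂ p(x,y)
  p(0,0)=5/51: -0.0980 × log₂(0.0980) = 0.3285
  p(0,1)=4/51: -0.0784 × log₂(0.0784) = 0.2880
  p(0,2)=11/51: -0.2157 × log₂(0.2157) = 0.4773
  p(1,0)=10/51: -0.1961 × log₂(0.1961) = 0.4609
  p(1,1)=2/51: -0.0392 × log₂(0.0392) = 0.1832
  p(1,2)=2/51: -0.0392 × log₂(0.0392) = 0.1832
  p(2,0)=5/51: -0.0980 × log₂(0.0980) = 0.3285
  p(2,1)=5/51: -0.0980 × log₂(0.0980) = 0.3285
  p(2,2)=7/51: -0.1373 × log₂(0.1373) = 0.3932
H(X,Y) = 2.9714 bits


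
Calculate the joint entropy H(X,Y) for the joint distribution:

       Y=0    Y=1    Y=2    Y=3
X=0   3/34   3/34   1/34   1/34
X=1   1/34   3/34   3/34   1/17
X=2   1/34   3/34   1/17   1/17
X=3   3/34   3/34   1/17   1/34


H(X,Y) = -Σ p(x,y) log₂ p(x,y)
  p(0,0)=3/34: -0.0882 × log₂(0.0882) = 0.3090
  p(0,1)=3/34: -0.0882 × log₂(0.0882) = 0.3090
  p(0,2)=1/34: -0.0294 × log₂(0.0294) = 0.1496
  p(0,3)=1/34: -0.0294 × log₂(0.0294) = 0.1496
  p(1,0)=1/34: -0.0294 × log₂(0.0294) = 0.1496
  p(1,1)=3/34: -0.0882 × log₂(0.0882) = 0.3090
  p(1,2)=3/34: -0.0882 × log₂(0.0882) = 0.3090
  p(1,3)=1/17: -0.0588 × log₂(0.0588) = 0.2404
  p(2,0)=1/34: -0.0294 × log₂(0.0294) = 0.1496
  p(2,1)=3/34: -0.0882 × log₂(0.0882) = 0.3090
  p(2,2)=1/17: -0.0588 × log₂(0.0588) = 0.2404
  p(2,3)=1/17: -0.0588 × log₂(0.0588) = 0.2404
  p(3,0)=3/34: -0.0882 × log₂(0.0882) = 0.3090
  p(3,1)=3/34: -0.0882 × log₂(0.0882) = 0.3090
  p(3,2)=1/17: -0.0588 × log₂(0.0588) = 0.2404
  p(3,3)=1/34: -0.0294 × log₂(0.0294) = 0.1496
H(X,Y) = 3.8732 bits


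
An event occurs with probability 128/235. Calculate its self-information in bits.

Information content I(x) = -log₂(p(x))
I = -log₂(128/235) = -log₂(0.5447)
I = 0.8765 bits


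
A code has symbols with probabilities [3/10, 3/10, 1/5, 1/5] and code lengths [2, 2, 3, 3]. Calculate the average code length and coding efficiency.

Average length L = Σ p_i × l_i = 2.4000 bits
Entropy H = 1.9710 bits
Efficiency η = H/L × 100% = 82.12%


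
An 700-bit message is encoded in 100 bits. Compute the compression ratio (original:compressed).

Compression ratio = Original / Compressed
= 700 / 100 = 7.00:1


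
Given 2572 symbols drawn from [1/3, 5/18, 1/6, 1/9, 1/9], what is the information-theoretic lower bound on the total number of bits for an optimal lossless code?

Entropy H = 2.1769 bits/symbol
Minimum bits = H × n = 2.1769 × 2572
= 5599.01 bits


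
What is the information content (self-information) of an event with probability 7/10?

Information content I(x) = -log₂(p(x))
I = -log₂(7/10) = -log₂(0.7000)
I = 0.5146 bits


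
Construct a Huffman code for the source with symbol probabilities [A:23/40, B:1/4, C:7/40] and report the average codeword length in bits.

Huffman tree construction:
Combine smallest probabilities repeatedly
Resulting codes:
  A: 1 (length 1)
  B: 01 (length 2)
  C: 00 (length 2)
Average length = Σ p(s) × length(s) = 1.4250 bits


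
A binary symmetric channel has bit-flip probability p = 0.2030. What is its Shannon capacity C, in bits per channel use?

For BSC with error probability p:
C = 1 - H(p) where H(p) is binary entropy
H(0.2030) = -0.2030 × log₂(0.2030) - 0.7970 × log₂(0.7970)
H(p) = 0.7279
C = 1 - 0.7279 = 0.2721 bits/use


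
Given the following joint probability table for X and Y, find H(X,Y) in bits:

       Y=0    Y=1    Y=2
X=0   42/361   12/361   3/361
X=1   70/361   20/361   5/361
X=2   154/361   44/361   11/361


H(X,Y) = -Σ p(x,y) log₂ p(x,y)
  p(0,0)=42/361: -0.1163 × log₂(0.1163) = 0.3611
  p(0,1)=12/361: -0.0332 × log₂(0.0332) = 0.1632
  p(0,2)=3/361: -0.0083 × log₂(0.0083) = 0.0574
  p(1,0)=70/361: -0.1939 × log₂(0.1939) = 0.4589
  p(1,1)=20/361: -0.0554 × log₂(0.0554) = 0.2312
  p(1,2)=5/361: -0.0139 × log₂(0.0139) = 0.0855
  p(2,0)=154/361: -0.4266 × log₂(0.4266) = 0.5243
  p(2,1)=44/361: -0.1219 × log₂(0.1219) = 0.3701
  p(2,2)=11/361: -0.0305 × log₂(0.0305) = 0.1535
H(X,Y) = 2.4053 bits


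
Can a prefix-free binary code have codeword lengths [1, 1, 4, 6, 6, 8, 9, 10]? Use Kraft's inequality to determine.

Kraft inequality: Σ 2^(-l_i) ≤ 1 for prefix-free code
Calculating: 2^(-1) + 2^(-1) + 2^(-4) + 2^(-6) + 2^(-6) + 2^(-8) + 2^(-9) + 2^(-10)
= 0.5 + 0.5 + 0.0625 + 0.015625 + 0.015625 + 0.00390625 + 0.001953125 + 0.0009765625
= 1.1006
Since 1.1006 > 1, prefix-free code does not exist


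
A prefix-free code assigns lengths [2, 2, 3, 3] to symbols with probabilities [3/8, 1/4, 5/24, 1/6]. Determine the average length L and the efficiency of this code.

Average length L = Σ p_i × l_i = 2.3750 bits
Entropy H = 1.9329 bits
Efficiency η = H/L × 100% = 81.39%


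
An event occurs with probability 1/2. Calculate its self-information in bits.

Information content I(x) = -log₂(p(x))
I = -log₂(1/2) = -log₂(0.5000)
I = 1.0000 bits


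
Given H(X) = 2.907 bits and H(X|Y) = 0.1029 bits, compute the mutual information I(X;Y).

I(X;Y) = H(X) - H(X|Y)
I(X;Y) = 2.907 - 0.1029 = 2.8041 bits


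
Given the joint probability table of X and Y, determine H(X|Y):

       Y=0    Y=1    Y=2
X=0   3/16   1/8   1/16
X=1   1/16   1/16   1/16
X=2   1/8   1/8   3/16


H(X|Y) = Σ_y p(y) H(X|Y=y)
  p(Y=0) = 3/8, H(X|Y=0) = 1.4591
  p(Y=1) = 5/16, H(X|Y=1) = 1.5219
  p(Y=2) = 5/16, H(X|Y=2) = 1.3710
H(X|Y) = 0.3750×1.4591 + 0.3125×1.5219 + 0.3125×1.3710 = 1.4512 bits


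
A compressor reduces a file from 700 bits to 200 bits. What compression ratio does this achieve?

Compression ratio = Original / Compressed
= 700 / 200 = 3.50:1


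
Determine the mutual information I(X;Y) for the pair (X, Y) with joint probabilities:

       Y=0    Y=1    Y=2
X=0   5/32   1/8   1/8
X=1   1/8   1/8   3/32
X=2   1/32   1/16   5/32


H(X) = 1.5575, H(Y) = 1.5794, H(X,Y) = 3.0633
I(X;Y) = H(X) + H(Y) - H(X,Y) = 0.0736 bits


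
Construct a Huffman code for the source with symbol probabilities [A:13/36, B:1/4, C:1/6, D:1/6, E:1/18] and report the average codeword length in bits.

Huffman tree construction:
Combine smallest probabilities repeatedly
Resulting codes:
  A: 11 (length 2)
  B: 10 (length 2)
  C: 011 (length 3)
  D: 00 (length 2)
  E: 010 (length 3)
Average length = Σ p(s) × length(s) = 2.2222 bits


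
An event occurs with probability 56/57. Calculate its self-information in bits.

Information content I(x) = -log₂(p(x))
I = -log₂(56/57) = -log₂(0.9825)
I = 0.0255 bits


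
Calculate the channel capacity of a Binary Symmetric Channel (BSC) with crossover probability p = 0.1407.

For BSC with error probability p:
C = 1 - H(p) where H(p) is binary entropy
H(0.1407) = -0.1407 × log₂(0.1407) - 0.8593 × log₂(0.8593)
H(p) = 0.5861
C = 1 - 0.5861 = 0.4139 bits/use


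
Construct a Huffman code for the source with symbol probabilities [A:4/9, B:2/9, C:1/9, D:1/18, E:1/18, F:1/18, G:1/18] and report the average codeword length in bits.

Huffman tree construction:
Combine smallest probabilities repeatedly
Resulting codes:
  A: 0 (length 1)
  B: 111 (length 3)
  C: 100 (length 3)
  D: 1010 (length 4)
  E: 1011 (length 4)
  F: 1100 (length 4)
  G: 1101 (length 4)
Average length = Σ p(s) × length(s) = 2.3333 bits


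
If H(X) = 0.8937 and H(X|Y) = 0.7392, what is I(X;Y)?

I(X;Y) = H(X) - H(X|Y)
I(X;Y) = 0.8937 - 0.7392 = 0.1545 bits


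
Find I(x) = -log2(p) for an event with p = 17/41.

Information content I(x) = -log₂(p(x))
I = -log₂(17/41) = -log₂(0.4146)
I = 1.2701 bits


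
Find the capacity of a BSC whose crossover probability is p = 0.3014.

For BSC with error probability p:
C = 1 - H(p) where H(p) is binary entropy
H(0.3014) = -0.3014 × log₂(0.3014) - 0.6986 × log₂(0.6986)
H(p) = 0.8830
C = 1 - 0.8830 = 0.1170 bits/use


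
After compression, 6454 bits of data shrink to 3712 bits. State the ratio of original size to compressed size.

Compression ratio = Original / Compressed
= 6454 / 3712 = 1.74:1


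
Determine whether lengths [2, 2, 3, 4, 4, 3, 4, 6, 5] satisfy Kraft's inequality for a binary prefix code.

Kraft inequality: Σ 2^(-l_i) ≤ 1 for prefix-free code
Calculating: 2^(-2) + 2^(-2) + 2^(-3) + 2^(-4) + 2^(-4) + 2^(-3) + 2^(-4) + 2^(-6) + 2^(-5)
= 0.25 + 0.25 + 0.125 + 0.0625 + 0.0625 + 0.125 + 0.0625 + 0.015625 + 0.03125
= 0.9844
Since 0.9844 ≤ 1, prefix-free code exists


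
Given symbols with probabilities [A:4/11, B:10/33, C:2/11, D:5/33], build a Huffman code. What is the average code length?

Huffman tree construction:
Combine smallest probabilities repeatedly
Resulting codes:
  A: 0 (length 1)
  B: 10 (length 2)
  C: 111 (length 3)
  D: 110 (length 3)
Average length = Σ p(s) × length(s) = 1.9697 bits


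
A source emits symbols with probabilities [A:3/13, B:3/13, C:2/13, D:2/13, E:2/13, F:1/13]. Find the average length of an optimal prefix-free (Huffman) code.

Huffman tree construction:
Combine smallest probabilities repeatedly
Resulting codes:
  A: 00 (length 2)
  B: 01 (length 2)
  C: 101 (length 3)
  D: 110 (length 3)
  E: 111 (length 3)
  F: 100 (length 3)
Average length = Σ p(s) × length(s) = 2.5385 bits


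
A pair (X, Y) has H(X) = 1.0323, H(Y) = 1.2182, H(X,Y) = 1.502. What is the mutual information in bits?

I(X;Y) = H(X) + H(Y) - H(X,Y)
I(X;Y) = 1.0323 + 1.2182 - 1.502 = 0.7485 bits


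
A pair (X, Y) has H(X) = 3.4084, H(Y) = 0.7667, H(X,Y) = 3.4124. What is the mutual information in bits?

I(X;Y) = H(X) + H(Y) - H(X,Y)
I(X;Y) = 3.4084 + 0.7667 - 3.4124 = 0.7627 bits


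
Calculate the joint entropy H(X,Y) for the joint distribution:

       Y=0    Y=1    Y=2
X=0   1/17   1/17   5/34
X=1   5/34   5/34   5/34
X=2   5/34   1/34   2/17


H(X,Y) = -Σ p(x,y) log₂ p(x,y)
  p(0,0)=1/17: -0.0588 × log₂(0.0588) = 0.2404
  p(0,1)=1/17: -0.0588 × log₂(0.0588) = 0.2404
  p(0,2)=5/34: -0.1471 × log₂(0.1471) = 0.4067
  p(1,0)=5/34: -0.1471 × log₂(0.1471) = 0.4067
  p(1,1)=5/34: -0.1471 × log₂(0.1471) = 0.4067
  p(1,2)=5/34: -0.1471 × log₂(0.1471) = 0.4067
  p(2,0)=5/34: -0.1471 × log₂(0.1471) = 0.4067
  p(2,1)=1/34: -0.0294 × log₂(0.0294) = 0.1496
  p(2,2)=2/17: -0.1176 × log₂(0.1176) = 0.3632
H(X,Y) = 3.0272 bits


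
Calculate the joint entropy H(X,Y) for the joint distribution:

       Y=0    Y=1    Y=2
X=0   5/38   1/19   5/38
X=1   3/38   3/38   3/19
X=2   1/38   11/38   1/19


H(X,Y) = -Σ p(x,y) log₂ p(x,y)
  p(0,0)=5/38: -0.1316 × log₂(0.1316) = 0.3850
  p(0,1)=1/19: -0.0526 × log₂(0.0526) = 0.2236
  p(0,2)=5/38: -0.1316 × log₂(0.1316) = 0.3850
  p(1,0)=3/38: -0.0789 × log₂(0.0789) = 0.2892
  p(1,1)=3/38: -0.0789 × log₂(0.0789) = 0.2892
  p(1,2)=3/19: -0.1579 × log₂(0.1579) = 0.4205
  p(2,0)=1/38: -0.0263 × log₂(0.0263) = 0.1381
  p(2,1)=11/38: -0.2895 × log₂(0.2895) = 0.5177
  p(2,2)=1/19: -0.0526 × log₂(0.0526) = 0.2236
H(X,Y) = 2.8718 bits


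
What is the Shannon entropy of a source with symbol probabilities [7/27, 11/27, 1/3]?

H(X) = -Σ p(x) log₂ p(x)
  -7/27 × log₂(7/27) = 0.5049
  -11/27 × log₂(11/27) = 0.5278
  -1/3 × log₂(1/3) = 0.5283
H(X) = 1.5610 bits


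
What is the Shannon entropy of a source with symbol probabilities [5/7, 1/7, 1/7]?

H(X) = -Σ p(x) log₂ p(x)
  -5/7 × log₂(5/7) = 0.3467
  -1/7 × log₂(1/7) = 0.4011
  -1/7 × log₂(1/7) = 0.4011
H(X) = 1.1488 bits


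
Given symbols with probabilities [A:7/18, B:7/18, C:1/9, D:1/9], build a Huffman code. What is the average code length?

Huffman tree construction:
Combine smallest probabilities repeatedly
Resulting codes:
  A: 11 (length 2)
  B: 0 (length 1)
  C: 100 (length 3)
  D: 101 (length 3)
Average length = Σ p(s) × length(s) = 1.8333 bits


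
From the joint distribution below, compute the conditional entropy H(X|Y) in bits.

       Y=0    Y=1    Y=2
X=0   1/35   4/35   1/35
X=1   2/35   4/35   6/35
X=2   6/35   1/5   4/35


H(X|Y) = Σ_y p(y) H(X|Y=y)
  p(Y=0) = 9/35, H(X|Y=0) = 1.2244
  p(Y=1) = 3/7, H(X|Y=1) = 1.5301
  p(Y=2) = 11/35, H(X|Y=2) = 1.3222
H(X|Y) = 0.2571×1.2244 + 0.4286×1.5301 + 0.3143×1.3222 = 1.3862 bits


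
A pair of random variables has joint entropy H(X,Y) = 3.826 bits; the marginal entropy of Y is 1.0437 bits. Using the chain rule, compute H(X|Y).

Chain rule: H(X,Y) = H(X|Y) + H(Y)
H(X|Y) = H(X,Y) - H(Y) = 3.826 - 1.0437 = 2.7823 bits


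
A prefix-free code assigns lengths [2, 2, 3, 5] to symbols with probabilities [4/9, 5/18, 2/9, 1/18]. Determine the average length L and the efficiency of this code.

Average length L = Σ p_i × l_i = 2.3889 bits
Entropy H = 1.7472 bits
Efficiency η = H/L × 100% = 73.14%


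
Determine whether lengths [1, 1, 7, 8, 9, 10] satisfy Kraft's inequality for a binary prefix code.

Kraft inequality: Σ 2^(-l_i) ≤ 1 for prefix-free code
Calculating: 2^(-1) + 2^(-1) + 2^(-7) + 2^(-8) + 2^(-9) + 2^(-10)
= 0.5 + 0.5 + 0.0078125 + 0.00390625 + 0.001953125 + 0.0009765625
= 1.0146
Since 1.0146 > 1, prefix-free code does not exist


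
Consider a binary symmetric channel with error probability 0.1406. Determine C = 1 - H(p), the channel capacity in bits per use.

For BSC with error probability p:
C = 1 - H(p) where H(p) is binary entropy
H(0.1406) = -0.1406 × log₂(0.1406) - 0.8594 × log₂(0.8594)
H(p) = 0.5858
C = 1 - 0.5858 = 0.4142 bits/use


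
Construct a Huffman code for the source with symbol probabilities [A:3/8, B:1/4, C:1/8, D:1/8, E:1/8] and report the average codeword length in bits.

Huffman tree construction:
Combine smallest probabilities repeatedly
Resulting codes:
  A: 11 (length 2)
  B: 01 (length 2)
  C: 100 (length 3)
  D: 101 (length 3)
  E: 00 (length 2)
Average length = Σ p(s) × length(s) = 2.2500 bits


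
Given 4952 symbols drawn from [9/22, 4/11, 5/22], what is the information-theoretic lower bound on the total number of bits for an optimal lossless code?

Entropy H = 1.5440 bits/symbol
Minimum bits = H × n = 1.5440 × 4952
= 7646.01 bits


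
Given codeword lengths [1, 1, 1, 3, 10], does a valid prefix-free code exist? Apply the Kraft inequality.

Kraft inequality: Σ 2^(-l_i) ≤ 1 for prefix-free code
Calculating: 2^(-1) + 2^(-1) + 2^(-1) + 2^(-3) + 2^(-10)
= 0.5 + 0.5 + 0.5 + 0.125 + 0.0009765625
= 1.6260
Since 1.6260 > 1, prefix-free code does not exist


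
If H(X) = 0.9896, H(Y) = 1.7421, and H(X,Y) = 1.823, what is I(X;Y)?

I(X;Y) = H(X) + H(Y) - H(X,Y)
I(X;Y) = 0.9896 + 1.7421 - 1.823 = 0.9087 bits


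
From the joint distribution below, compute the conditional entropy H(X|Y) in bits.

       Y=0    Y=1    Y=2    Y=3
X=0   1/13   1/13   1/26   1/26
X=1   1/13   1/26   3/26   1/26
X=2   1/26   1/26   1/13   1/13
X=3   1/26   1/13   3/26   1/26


H(X|Y) = Σ_y p(y) H(X|Y=y)
  p(Y=0) = 3/13, H(X|Y=0) = 1.9183
  p(Y=1) = 3/13, H(X|Y=1) = 1.9183
  p(Y=2) = 9/26, H(X|Y=2) = 1.8911
  p(Y=3) = 5/26, H(X|Y=3) = 1.9219
H(X|Y) = 0.2308×1.9183 + 0.2308×1.9183 + 0.3462×1.8911 + 0.1923×1.9219 = 1.9096 bits


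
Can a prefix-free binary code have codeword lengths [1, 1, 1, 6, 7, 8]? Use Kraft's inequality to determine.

Kraft inequality: Σ 2^(-l_i) ≤ 1 for prefix-free code
Calculating: 2^(-1) + 2^(-1) + 2^(-1) + 2^(-6) + 2^(-7) + 2^(-8)
= 0.5 + 0.5 + 0.5 + 0.015625 + 0.0078125 + 0.00390625
= 1.5273
Since 1.5273 > 1, prefix-free code does not exist


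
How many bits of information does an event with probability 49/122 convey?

Information content I(x) = -log₂(p(x))
I = -log₂(49/122) = -log₂(0.4016)
I = 1.3160 bits


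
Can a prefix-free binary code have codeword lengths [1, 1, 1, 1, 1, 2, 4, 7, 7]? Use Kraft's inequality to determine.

Kraft inequality: Σ 2^(-l_i) ≤ 1 for prefix-free code
Calculating: 2^(-1) + 2^(-1) + 2^(-1) + 2^(-1) + 2^(-1) + 2^(-2) + 2^(-4) + 2^(-7) + 2^(-7)
= 0.5 + 0.5 + 0.5 + 0.5 + 0.5 + 0.25 + 0.0625 + 0.0078125 + 0.0078125
= 2.8281
Since 2.8281 > 1, prefix-free code does not exist


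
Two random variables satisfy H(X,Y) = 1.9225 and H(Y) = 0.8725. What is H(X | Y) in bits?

Chain rule: H(X,Y) = H(X|Y) + H(Y)
H(X|Y) = H(X,Y) - H(Y) = 1.9225 - 0.8725 = 1.05 bits


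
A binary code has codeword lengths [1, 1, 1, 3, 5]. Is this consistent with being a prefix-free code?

Kraft inequality: Σ 2^(-l_i) ≤ 1 for prefix-free code
Calculating: 2^(-1) + 2^(-1) + 2^(-1) + 2^(-3) + 2^(-5)
= 0.5 + 0.5 + 0.5 + 0.125 + 0.03125
= 1.6562
Since 1.6562 > 1, prefix-free code does not exist


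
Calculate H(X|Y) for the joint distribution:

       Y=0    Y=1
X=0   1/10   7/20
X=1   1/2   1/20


H(X|Y) = Σ_y p(y) H(X|Y=y)
  p(Y=0) = 3/5, H(X|Y=0) = 0.6500
  p(Y=1) = 2/5, H(X|Y=1) = 0.5436
H(X|Y) = 0.6000×0.6500 + 0.4000×0.5436 = 0.6074 bits


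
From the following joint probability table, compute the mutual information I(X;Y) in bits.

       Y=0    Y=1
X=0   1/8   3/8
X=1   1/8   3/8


H(X) = 1.0000, H(Y) = 0.8113, H(X,Y) = 1.8113
I(X;Y) = H(X) + H(Y) - H(X,Y) = 0.0000 bits


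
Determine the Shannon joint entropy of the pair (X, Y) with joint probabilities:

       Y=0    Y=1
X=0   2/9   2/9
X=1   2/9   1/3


H(X,Y) = -Σ p(x,y) log₂ p(x,y)
  p(0,0)=2/9: -0.2222 × log₂(0.2222) = 0.4822
  p(0,1)=2/9: -0.2222 × log₂(0.2222) = 0.4822
  p(1,0)=2/9: -0.2222 × log₂(0.2222) = 0.4822
  p(1,1)=1/3: -0.3333 × log₂(0.3333) = 0.5283
H(X,Y) = 1.9749 bits


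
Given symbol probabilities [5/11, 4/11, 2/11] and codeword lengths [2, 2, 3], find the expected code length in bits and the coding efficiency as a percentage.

Average length L = Σ p_i × l_i = 2.1818 bits
Entropy H = 1.4949 bits
Efficiency η = H/L × 100% = 68.52%


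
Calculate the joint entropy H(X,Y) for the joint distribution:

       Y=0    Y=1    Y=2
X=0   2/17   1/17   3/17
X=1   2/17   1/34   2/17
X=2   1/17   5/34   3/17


H(X,Y) = -Σ p(x,y) log₂ p(x,y)
  p(0,0)=2/17: -0.1176 × log₂(0.1176) = 0.3632
  p(0,1)=1/17: -0.0588 × log₂(0.0588) = 0.2404
  p(0,2)=3/17: -0.1765 × log₂(0.1765) = 0.4416
  p(1,0)=2/17: -0.1176 × log₂(0.1176) = 0.3632
  p(1,1)=1/34: -0.0294 × log₂(0.0294) = 0.1496
  p(1,2)=2/17: -0.1176 × log₂(0.1176) = 0.3632
  p(2,0)=1/17: -0.0588 × log₂(0.0588) = 0.2404
  p(2,1)=5/34: -0.1471 × log₂(0.1471) = 0.4067
  p(2,2)=3/17: -0.1765 × log₂(0.1765) = 0.4416
H(X,Y) = 3.0101 bits


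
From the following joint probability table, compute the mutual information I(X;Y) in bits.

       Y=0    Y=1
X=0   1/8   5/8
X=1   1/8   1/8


H(X) = 0.8113, H(Y) = 0.8113, H(X,Y) = 1.5488
I(X;Y) = H(X) + H(Y) - H(X,Y) = 0.0738 bits


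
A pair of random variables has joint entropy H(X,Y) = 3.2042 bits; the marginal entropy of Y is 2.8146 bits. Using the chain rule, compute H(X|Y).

Chain rule: H(X,Y) = H(X|Y) + H(Y)
H(X|Y) = H(X,Y) - H(Y) = 3.2042 - 2.8146 = 0.3896 bits


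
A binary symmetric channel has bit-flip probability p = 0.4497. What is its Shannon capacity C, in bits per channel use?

For BSC with error probability p:
C = 1 - H(p) where H(p) is binary entropy
H(0.4497) = -0.4497 × log₂(0.4497) - 0.5503 × log₂(0.5503)
H(p) = 0.9927
C = 1 - 0.9927 = 0.0073 bits/use


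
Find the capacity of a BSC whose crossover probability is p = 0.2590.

For BSC with error probability p:
C = 1 - H(p) where H(p) is binary entropy
H(0.2590) = -0.2590 × log₂(0.2590) - 0.7410 × log₂(0.7410)
H(p) = 0.8252
C = 1 - 0.8252 = 0.1748 bits/use


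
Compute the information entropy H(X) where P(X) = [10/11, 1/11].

H(X) = -Σ p(x) log₂ p(x)
  -10/11 × log₂(10/11) = 0.1250
  -1/11 × log₂(1/11) = 0.3145
H(X) = 0.4395 bits


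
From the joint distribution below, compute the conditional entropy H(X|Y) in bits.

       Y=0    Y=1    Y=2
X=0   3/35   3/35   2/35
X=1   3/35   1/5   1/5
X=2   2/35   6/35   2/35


H(X|Y) = Σ_y p(y) H(X|Y=y)
  p(Y=0) = 8/35, H(X|Y=0) = 1.5613
  p(Y=1) = 16/35, H(X|Y=1) = 1.5052
  p(Y=2) = 11/35, H(X|Y=2) = 1.3093
H(X|Y) = 0.2286×1.5613 + 0.4571×1.5052 + 0.3143×1.3093 = 1.4565 bits


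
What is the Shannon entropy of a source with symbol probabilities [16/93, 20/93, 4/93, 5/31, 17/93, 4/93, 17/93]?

H(X) = -Σ p(x) log₂ p(x)
  -16/93 × log₂(16/93) = 0.4368
  -20/93 × log₂(20/93) = 0.4768
  -4/93 × log₂(4/93) = 0.1952
  -5/31 × log₂(5/31) = 0.4246
  -17/93 × log₂(17/93) = 0.4482
  -4/93 × log₂(4/93) = 0.1952
  -17/93 × log₂(17/93) = 0.4482
H(X) = 2.6250 bits


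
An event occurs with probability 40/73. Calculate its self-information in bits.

Information content I(x) = -log₂(p(x))
I = -log₂(40/73) = -log₂(0.5479)
I = 0.8679 bits


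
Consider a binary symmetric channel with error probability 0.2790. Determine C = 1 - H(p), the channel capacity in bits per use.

For BSC with error probability p:
C = 1 - H(p) where H(p) is binary entropy
H(0.2790) = -0.2790 × log₂(0.2790) - 0.7210 × log₂(0.7210)
H(p) = 0.8541
C = 1 - 0.8541 = 0.1459 bits/use


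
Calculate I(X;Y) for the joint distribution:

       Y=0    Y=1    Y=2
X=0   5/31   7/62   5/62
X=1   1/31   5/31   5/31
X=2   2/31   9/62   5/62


H(X) = 1.5788, H(Y) = 1.5566, H(X,Y) = 3.0339
I(X;Y) = H(X) + H(Y) - H(X,Y) = 0.1015 bits


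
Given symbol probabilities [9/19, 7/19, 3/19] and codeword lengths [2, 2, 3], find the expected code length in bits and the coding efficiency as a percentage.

Average length L = Σ p_i × l_i = 2.1579 bits
Entropy H = 1.4618 bits
Efficiency η = H/L × 100% = 67.74%


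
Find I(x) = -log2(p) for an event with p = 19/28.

Information content I(x) = -log₂(p(x))
I = -log₂(19/28) = -log₂(0.6786)
I = 0.5594 bits


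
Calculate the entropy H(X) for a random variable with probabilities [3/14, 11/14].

H(X) = -Σ p(x) log₂ p(x)
  -3/14 × log₂(3/14) = 0.4762
  -11/14 × log₂(11/14) = 0.2734
H(X) = 0.7496 bits


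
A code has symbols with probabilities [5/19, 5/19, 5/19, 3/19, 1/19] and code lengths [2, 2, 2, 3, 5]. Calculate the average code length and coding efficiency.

Average length L = Σ p_i × l_i = 2.3158 bits
Entropy H = 2.1646 bits
Efficiency η = H/L × 100% = 93.47%


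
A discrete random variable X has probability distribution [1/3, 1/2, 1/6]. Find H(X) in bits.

H(X) = -Σ p(x) log₂ p(x)
  -1/3 × log₂(1/3) = 0.5283
  -1/2 × log₂(1/2) = 0.5000
  -1/6 × log₂(1/6) = 0.4308
H(X) = 1.4591 bits


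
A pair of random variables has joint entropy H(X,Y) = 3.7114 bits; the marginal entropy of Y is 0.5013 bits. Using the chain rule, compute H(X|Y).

Chain rule: H(X,Y) = H(X|Y) + H(Y)
H(X|Y) = H(X,Y) - H(Y) = 3.7114 - 0.5013 = 3.2101 bits


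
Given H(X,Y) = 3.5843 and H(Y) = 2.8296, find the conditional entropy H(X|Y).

Chain rule: H(X,Y) = H(X|Y) + H(Y)
H(X|Y) = H(X,Y) - H(Y) = 3.5843 - 2.8296 = 0.7547 bits


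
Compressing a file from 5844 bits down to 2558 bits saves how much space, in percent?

Space savings = (1 - Compressed/Original) × 100%
= (1 - 2558/5844) × 100%
= 56.23%


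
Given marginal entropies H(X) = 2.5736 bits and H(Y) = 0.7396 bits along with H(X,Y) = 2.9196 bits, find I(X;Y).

I(X;Y) = H(X) + H(Y) - H(X,Y)
I(X;Y) = 2.5736 + 0.7396 - 2.9196 = 0.3936 bits


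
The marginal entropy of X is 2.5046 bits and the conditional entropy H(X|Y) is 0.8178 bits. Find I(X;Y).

I(X;Y) = H(X) - H(X|Y)
I(X;Y) = 2.5046 - 0.8178 = 1.6868 bits


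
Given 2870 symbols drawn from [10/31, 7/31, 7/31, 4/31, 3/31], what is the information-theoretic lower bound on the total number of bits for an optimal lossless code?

Entropy H = 2.2033 bits/symbol
Minimum bits = H × n = 2.2033 × 2870
= 6323.53 bits


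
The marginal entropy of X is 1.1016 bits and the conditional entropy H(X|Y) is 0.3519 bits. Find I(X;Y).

I(X;Y) = H(X) - H(X|Y)
I(X;Y) = 1.1016 - 0.3519 = 0.7497 bits


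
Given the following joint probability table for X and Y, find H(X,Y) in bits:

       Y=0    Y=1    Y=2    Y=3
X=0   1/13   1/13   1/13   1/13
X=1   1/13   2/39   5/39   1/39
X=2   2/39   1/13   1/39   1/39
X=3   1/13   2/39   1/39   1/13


H(X,Y) = -Σ p(x,y) log₂ p(x,y)
  p(0,0)=1/13: -0.0769 × log₂(0.0769) = 0.2846
  p(0,1)=1/13: -0.0769 × log₂(0.0769) = 0.2846
  p(0,2)=1/13: -0.0769 × log₂(0.0769) = 0.2846
  p(0,3)=1/13: -0.0769 × log₂(0.0769) = 0.2846
  p(1,0)=1/13: -0.0769 × log₂(0.0769) = 0.2846
  p(1,1)=2/39: -0.0513 × log₂(0.0513) = 0.2198
  p(1,2)=5/39: -0.1282 × log₂(0.1282) = 0.3799
  p(1,3)=1/39: -0.0256 × log₂(0.0256) = 0.1355
  p(2,0)=2/39: -0.0513 × log₂(0.0513) = 0.2198
  p(2,1)=1/13: -0.0769 × log₂(0.0769) = 0.2846
  p(2,2)=1/39: -0.0256 × log₂(0.0256) = 0.1355
  p(2,3)=1/39: -0.0256 × log₂(0.0256) = 0.1355
  p(3,0)=1/13: -0.0769 × log₂(0.0769) = 0.2846
  p(3,1)=2/39: -0.0513 × log₂(0.0513) = 0.2198
  p(3,2)=1/39: -0.0256 × log₂(0.0256) = 0.1355
  p(3,3)=1/13: -0.0769 × log₂(0.0769) = 0.2846
H(X,Y) = 3.8585 bits


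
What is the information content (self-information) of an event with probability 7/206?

Information content I(x) = -log₂(p(x))
I = -log₂(7/206) = -log₂(0.0340)
I = 4.8791 bits


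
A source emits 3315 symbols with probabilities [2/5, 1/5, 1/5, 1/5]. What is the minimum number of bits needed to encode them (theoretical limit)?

Entropy H = 1.9219 bits/symbol
Minimum bits = H × n = 1.9219 × 3315
= 6371.19 bits


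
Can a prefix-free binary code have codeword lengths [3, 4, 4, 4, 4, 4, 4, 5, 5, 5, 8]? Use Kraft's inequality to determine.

Kraft inequality: Σ 2^(-l_i) ≤ 1 for prefix-free code
Calculating: 2^(-3) + 2^(-4) + 2^(-4) + 2^(-4) + 2^(-4) + 2^(-4) + 2^(-4) + 2^(-5) + 2^(-5) + 2^(-5) + 2^(-8)
= 0.125 + 0.0625 + 0.0625 + 0.0625 + 0.0625 + 0.0625 + 0.0625 + 0.03125 + 0.03125 + 0.03125 + 0.00390625
= 0.5977
Since 0.5977 ≤ 1, prefix-free code exists


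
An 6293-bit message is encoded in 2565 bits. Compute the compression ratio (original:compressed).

Compression ratio = Original / Compressed
= 6293 / 2565 = 2.45:1


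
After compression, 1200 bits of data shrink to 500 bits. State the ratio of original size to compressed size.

Compression ratio = Original / Compressed
= 1200 / 500 = 2.40:1


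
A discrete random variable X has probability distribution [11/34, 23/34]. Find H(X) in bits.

H(X) = -Σ p(x) log₂ p(x)
  -11/34 × log₂(11/34) = 0.5267
  -23/34 × log₂(23/34) = 0.3815
H(X) = 0.9082 bits


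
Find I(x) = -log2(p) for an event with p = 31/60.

Information content I(x) = -log₂(p(x))
I = -log₂(31/60) = -log₂(0.5167)
I = 0.9527 bits


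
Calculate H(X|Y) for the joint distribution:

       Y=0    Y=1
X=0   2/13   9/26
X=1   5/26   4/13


H(X|Y) = Σ_y p(y) H(X|Y=y)
  p(Y=0) = 9/26, H(X|Y=0) = 0.9911
  p(Y=1) = 17/26, H(X|Y=1) = 0.9975
H(X|Y) = 0.3462×0.9911 + 0.6538×0.9975 = 0.9953 bits


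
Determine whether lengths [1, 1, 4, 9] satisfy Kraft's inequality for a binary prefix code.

Kraft inequality: Σ 2^(-l_i) ≤ 1 for prefix-free code
Calculating: 2^(-1) + 2^(-1) + 2^(-4) + 2^(-9)
= 0.5 + 0.5 + 0.0625 + 0.001953125
= 1.0645
Since 1.0645 > 1, prefix-free code does not exist


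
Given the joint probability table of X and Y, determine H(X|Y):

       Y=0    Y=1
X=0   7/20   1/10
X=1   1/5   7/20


H(X|Y) = Σ_y p(y) H(X|Y=y)
  p(Y=0) = 11/20, H(X|Y=0) = 0.9457
  p(Y=1) = 9/20, H(X|Y=1) = 0.7642
H(X|Y) = 0.5500×0.9457 + 0.4500×0.7642 = 0.8640 bits


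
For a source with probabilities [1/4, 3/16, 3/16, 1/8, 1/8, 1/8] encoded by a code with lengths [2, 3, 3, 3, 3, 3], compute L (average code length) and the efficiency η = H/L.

Average length L = Σ p_i × l_i = 2.7500 bits
Entropy H = 2.5306 bits
Efficiency η = H/L × 100% = 92.02%


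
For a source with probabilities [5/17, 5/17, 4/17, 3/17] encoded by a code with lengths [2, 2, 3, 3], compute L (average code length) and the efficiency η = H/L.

Average length L = Σ p_i × l_i = 2.4118 bits
Entropy H = 1.9713 bits
Efficiency η = H/L × 100% = 81.74%


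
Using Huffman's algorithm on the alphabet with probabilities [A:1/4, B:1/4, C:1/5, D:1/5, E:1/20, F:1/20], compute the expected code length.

Huffman tree construction:
Combine smallest probabilities repeatedly
Resulting codes:
  A: 01 (length 2)
  B: 10 (length 2)
  C: 111 (length 3)
  D: 00 (length 2)
  E: 1100 (length 4)
  F: 1101 (length 4)
Average length = Σ p(s) × length(s) = 2.4000 bits


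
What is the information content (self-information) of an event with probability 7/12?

Information content I(x) = -log₂(p(x))
I = -log₂(7/12) = -log₂(0.5833)
I = 0.7776 bits


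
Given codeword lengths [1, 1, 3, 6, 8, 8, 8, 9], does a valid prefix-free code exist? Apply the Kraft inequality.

Kraft inequality: Σ 2^(-l_i) ≤ 1 for prefix-free code
Calculating: 2^(-1) + 2^(-1) + 2^(-3) + 2^(-6) + 2^(-8) + 2^(-8) + 2^(-8) + 2^(-9)
= 0.5 + 0.5 + 0.125 + 0.015625 + 0.00390625 + 0.00390625 + 0.00390625 + 0.001953125
= 1.1543
Since 1.1543 > 1, prefix-free code does not exist
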